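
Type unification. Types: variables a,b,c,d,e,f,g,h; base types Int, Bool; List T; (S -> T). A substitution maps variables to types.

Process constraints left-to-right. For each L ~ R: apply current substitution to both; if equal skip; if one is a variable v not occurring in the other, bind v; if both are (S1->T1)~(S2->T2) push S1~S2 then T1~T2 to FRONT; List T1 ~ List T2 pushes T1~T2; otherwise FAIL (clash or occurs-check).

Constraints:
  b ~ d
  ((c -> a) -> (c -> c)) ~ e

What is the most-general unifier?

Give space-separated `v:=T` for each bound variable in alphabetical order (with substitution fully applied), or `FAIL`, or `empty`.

step 1: unify b ~ d  [subst: {-} | 1 pending]
  bind b := d
step 2: unify ((c -> a) -> (c -> c)) ~ e  [subst: {b:=d} | 0 pending]
  bind e := ((c -> a) -> (c -> c))

Answer: b:=d e:=((c -> a) -> (c -> c))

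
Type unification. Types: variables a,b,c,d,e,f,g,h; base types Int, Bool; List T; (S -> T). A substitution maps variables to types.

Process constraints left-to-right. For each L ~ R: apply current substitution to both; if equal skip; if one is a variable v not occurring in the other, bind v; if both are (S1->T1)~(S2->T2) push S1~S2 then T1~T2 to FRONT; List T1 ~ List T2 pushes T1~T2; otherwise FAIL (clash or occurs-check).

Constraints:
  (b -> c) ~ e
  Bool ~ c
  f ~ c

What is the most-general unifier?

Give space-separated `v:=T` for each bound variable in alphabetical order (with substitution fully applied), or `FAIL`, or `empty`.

Answer: c:=Bool e:=(b -> Bool) f:=Bool

Derivation:
step 1: unify (b -> c) ~ e  [subst: {-} | 2 pending]
  bind e := (b -> c)
step 2: unify Bool ~ c  [subst: {e:=(b -> c)} | 1 pending]
  bind c := Bool
step 3: unify f ~ Bool  [subst: {e:=(b -> c), c:=Bool} | 0 pending]
  bind f := Bool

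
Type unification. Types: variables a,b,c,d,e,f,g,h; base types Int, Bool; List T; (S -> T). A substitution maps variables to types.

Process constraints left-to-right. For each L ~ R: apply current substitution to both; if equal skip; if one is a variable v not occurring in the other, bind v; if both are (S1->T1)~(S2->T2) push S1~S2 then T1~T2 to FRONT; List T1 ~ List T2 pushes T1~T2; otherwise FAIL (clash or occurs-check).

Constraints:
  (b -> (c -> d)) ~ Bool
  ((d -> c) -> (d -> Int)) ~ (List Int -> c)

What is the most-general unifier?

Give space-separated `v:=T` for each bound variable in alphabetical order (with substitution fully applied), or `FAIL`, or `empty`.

step 1: unify (b -> (c -> d)) ~ Bool  [subst: {-} | 1 pending]
  clash: (b -> (c -> d)) vs Bool

Answer: FAIL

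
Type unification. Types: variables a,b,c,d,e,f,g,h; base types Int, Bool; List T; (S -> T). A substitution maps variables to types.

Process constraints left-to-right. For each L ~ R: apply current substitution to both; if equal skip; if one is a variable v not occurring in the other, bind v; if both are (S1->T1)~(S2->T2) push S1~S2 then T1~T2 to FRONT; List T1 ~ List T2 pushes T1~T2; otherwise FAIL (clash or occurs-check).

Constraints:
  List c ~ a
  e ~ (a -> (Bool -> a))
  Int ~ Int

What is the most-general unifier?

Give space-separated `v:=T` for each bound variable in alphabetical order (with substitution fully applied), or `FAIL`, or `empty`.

step 1: unify List c ~ a  [subst: {-} | 2 pending]
  bind a := List c
step 2: unify e ~ (List c -> (Bool -> List c))  [subst: {a:=List c} | 1 pending]
  bind e := (List c -> (Bool -> List c))
step 3: unify Int ~ Int  [subst: {a:=List c, e:=(List c -> (Bool -> List c))} | 0 pending]
  -> identical, skip

Answer: a:=List c e:=(List c -> (Bool -> List c))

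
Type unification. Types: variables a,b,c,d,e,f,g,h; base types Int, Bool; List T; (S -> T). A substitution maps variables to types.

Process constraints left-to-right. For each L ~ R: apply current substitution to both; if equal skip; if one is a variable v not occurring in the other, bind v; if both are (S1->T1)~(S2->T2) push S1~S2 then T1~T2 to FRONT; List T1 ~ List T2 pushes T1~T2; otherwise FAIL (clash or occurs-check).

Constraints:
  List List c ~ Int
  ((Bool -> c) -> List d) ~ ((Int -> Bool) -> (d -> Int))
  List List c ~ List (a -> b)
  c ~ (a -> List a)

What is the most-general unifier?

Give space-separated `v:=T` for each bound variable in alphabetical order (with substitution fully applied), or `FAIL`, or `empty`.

step 1: unify List List c ~ Int  [subst: {-} | 3 pending]
  clash: List List c vs Int

Answer: FAIL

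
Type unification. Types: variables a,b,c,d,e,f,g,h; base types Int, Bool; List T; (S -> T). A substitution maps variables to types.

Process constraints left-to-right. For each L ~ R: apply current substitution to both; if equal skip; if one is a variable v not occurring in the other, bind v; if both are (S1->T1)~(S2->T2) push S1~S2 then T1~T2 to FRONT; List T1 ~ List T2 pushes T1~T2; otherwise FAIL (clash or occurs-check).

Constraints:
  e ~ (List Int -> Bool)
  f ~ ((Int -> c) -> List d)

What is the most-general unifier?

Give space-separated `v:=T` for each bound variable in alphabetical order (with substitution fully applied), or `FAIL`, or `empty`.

step 1: unify e ~ (List Int -> Bool)  [subst: {-} | 1 pending]
  bind e := (List Int -> Bool)
step 2: unify f ~ ((Int -> c) -> List d)  [subst: {e:=(List Int -> Bool)} | 0 pending]
  bind f := ((Int -> c) -> List d)

Answer: e:=(List Int -> Bool) f:=((Int -> c) -> List d)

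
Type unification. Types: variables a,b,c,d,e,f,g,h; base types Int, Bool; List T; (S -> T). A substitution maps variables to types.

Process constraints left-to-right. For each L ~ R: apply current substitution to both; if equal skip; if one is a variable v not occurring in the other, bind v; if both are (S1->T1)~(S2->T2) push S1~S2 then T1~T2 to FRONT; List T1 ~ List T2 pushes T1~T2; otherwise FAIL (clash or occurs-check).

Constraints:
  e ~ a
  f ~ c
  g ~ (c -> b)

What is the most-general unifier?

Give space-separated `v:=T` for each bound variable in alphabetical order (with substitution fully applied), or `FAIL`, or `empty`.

step 1: unify e ~ a  [subst: {-} | 2 pending]
  bind e := a
step 2: unify f ~ c  [subst: {e:=a} | 1 pending]
  bind f := c
step 3: unify g ~ (c -> b)  [subst: {e:=a, f:=c} | 0 pending]
  bind g := (c -> b)

Answer: e:=a f:=c g:=(c -> b)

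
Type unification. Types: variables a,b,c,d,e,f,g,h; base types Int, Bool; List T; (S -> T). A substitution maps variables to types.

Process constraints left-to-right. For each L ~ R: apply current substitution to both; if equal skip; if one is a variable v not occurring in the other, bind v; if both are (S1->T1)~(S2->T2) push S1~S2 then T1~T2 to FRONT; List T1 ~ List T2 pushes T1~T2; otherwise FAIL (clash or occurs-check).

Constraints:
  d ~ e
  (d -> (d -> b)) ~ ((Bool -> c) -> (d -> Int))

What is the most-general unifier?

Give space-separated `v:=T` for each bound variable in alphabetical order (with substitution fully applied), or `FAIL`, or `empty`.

Answer: b:=Int d:=(Bool -> c) e:=(Bool -> c)

Derivation:
step 1: unify d ~ e  [subst: {-} | 1 pending]
  bind d := e
step 2: unify (e -> (e -> b)) ~ ((Bool -> c) -> (e -> Int))  [subst: {d:=e} | 0 pending]
  -> decompose arrow: push e~(Bool -> c), (e -> b)~(e -> Int)
step 3: unify e ~ (Bool -> c)  [subst: {d:=e} | 1 pending]
  bind e := (Bool -> c)
step 4: unify ((Bool -> c) -> b) ~ ((Bool -> c) -> Int)  [subst: {d:=e, e:=(Bool -> c)} | 0 pending]
  -> decompose arrow: push (Bool -> c)~(Bool -> c), b~Int
step 5: unify (Bool -> c) ~ (Bool -> c)  [subst: {d:=e, e:=(Bool -> c)} | 1 pending]
  -> identical, skip
step 6: unify b ~ Int  [subst: {d:=e, e:=(Bool -> c)} | 0 pending]
  bind b := Int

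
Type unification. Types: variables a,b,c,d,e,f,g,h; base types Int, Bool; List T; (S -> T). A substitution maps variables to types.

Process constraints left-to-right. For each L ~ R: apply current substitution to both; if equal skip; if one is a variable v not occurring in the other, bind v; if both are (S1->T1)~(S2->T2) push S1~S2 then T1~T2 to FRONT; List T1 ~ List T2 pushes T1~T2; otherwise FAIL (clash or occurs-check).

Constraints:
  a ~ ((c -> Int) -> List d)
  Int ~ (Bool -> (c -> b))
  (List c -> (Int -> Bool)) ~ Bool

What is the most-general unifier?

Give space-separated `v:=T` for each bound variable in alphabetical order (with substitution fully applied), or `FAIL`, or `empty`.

step 1: unify a ~ ((c -> Int) -> List d)  [subst: {-} | 2 pending]
  bind a := ((c -> Int) -> List d)
step 2: unify Int ~ (Bool -> (c -> b))  [subst: {a:=((c -> Int) -> List d)} | 1 pending]
  clash: Int vs (Bool -> (c -> b))

Answer: FAIL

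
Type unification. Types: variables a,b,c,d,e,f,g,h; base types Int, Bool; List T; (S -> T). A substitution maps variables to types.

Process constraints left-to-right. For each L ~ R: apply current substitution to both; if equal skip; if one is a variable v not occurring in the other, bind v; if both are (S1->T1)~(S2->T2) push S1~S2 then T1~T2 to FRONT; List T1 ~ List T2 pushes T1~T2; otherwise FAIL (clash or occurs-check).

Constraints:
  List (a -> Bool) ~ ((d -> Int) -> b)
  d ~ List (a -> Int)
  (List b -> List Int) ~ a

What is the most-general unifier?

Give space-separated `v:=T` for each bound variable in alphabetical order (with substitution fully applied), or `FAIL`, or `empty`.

Answer: FAIL

Derivation:
step 1: unify List (a -> Bool) ~ ((d -> Int) -> b)  [subst: {-} | 2 pending]
  clash: List (a -> Bool) vs ((d -> Int) -> b)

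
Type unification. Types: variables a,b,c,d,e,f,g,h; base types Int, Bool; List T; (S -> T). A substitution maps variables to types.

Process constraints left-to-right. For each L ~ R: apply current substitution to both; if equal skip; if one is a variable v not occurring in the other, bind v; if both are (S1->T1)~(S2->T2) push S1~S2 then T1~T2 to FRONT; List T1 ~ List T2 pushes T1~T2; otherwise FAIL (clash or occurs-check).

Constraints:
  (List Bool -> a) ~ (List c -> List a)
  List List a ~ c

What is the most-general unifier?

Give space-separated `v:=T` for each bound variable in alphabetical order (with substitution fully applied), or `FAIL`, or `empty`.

Answer: FAIL

Derivation:
step 1: unify (List Bool -> a) ~ (List c -> List a)  [subst: {-} | 1 pending]
  -> decompose arrow: push List Bool~List c, a~List a
step 2: unify List Bool ~ List c  [subst: {-} | 2 pending]
  -> decompose List: push Bool~c
step 3: unify Bool ~ c  [subst: {-} | 2 pending]
  bind c := Bool
step 4: unify a ~ List a  [subst: {c:=Bool} | 1 pending]
  occurs-check fail: a in List a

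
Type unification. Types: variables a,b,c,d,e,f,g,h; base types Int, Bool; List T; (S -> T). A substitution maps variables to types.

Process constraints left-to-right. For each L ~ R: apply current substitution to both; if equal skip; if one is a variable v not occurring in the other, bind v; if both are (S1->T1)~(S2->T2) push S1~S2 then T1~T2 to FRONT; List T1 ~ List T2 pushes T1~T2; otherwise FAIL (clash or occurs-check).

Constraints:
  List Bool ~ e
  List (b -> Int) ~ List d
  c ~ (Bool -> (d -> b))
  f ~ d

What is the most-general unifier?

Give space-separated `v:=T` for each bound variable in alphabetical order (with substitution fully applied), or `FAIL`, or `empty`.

Answer: c:=(Bool -> ((b -> Int) -> b)) d:=(b -> Int) e:=List Bool f:=(b -> Int)

Derivation:
step 1: unify List Bool ~ e  [subst: {-} | 3 pending]
  bind e := List Bool
step 2: unify List (b -> Int) ~ List d  [subst: {e:=List Bool} | 2 pending]
  -> decompose List: push (b -> Int)~d
step 3: unify (b -> Int) ~ d  [subst: {e:=List Bool} | 2 pending]
  bind d := (b -> Int)
step 4: unify c ~ (Bool -> ((b -> Int) -> b))  [subst: {e:=List Bool, d:=(b -> Int)} | 1 pending]
  bind c := (Bool -> ((b -> Int) -> b))
step 5: unify f ~ (b -> Int)  [subst: {e:=List Bool, d:=(b -> Int), c:=(Bool -> ((b -> Int) -> b))} | 0 pending]
  bind f := (b -> Int)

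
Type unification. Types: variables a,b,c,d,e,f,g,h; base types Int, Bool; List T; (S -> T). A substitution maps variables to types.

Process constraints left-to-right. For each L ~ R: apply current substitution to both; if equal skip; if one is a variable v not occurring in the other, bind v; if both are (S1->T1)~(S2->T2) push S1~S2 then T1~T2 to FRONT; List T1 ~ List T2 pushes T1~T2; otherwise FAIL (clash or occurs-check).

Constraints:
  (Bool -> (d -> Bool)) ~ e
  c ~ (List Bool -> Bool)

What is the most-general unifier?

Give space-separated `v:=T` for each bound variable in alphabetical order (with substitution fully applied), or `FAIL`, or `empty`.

step 1: unify (Bool -> (d -> Bool)) ~ e  [subst: {-} | 1 pending]
  bind e := (Bool -> (d -> Bool))
step 2: unify c ~ (List Bool -> Bool)  [subst: {e:=(Bool -> (d -> Bool))} | 0 pending]
  bind c := (List Bool -> Bool)

Answer: c:=(List Bool -> Bool) e:=(Bool -> (d -> Bool))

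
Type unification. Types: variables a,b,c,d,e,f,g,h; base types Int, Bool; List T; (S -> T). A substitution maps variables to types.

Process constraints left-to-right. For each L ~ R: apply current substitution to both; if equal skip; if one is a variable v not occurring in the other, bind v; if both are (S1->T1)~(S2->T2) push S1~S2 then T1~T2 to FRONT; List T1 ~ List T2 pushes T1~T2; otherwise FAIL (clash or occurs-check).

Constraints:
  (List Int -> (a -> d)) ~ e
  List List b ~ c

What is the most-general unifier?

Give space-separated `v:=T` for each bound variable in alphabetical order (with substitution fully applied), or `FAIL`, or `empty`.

Answer: c:=List List b e:=(List Int -> (a -> d))

Derivation:
step 1: unify (List Int -> (a -> d)) ~ e  [subst: {-} | 1 pending]
  bind e := (List Int -> (a -> d))
step 2: unify List List b ~ c  [subst: {e:=(List Int -> (a -> d))} | 0 pending]
  bind c := List List b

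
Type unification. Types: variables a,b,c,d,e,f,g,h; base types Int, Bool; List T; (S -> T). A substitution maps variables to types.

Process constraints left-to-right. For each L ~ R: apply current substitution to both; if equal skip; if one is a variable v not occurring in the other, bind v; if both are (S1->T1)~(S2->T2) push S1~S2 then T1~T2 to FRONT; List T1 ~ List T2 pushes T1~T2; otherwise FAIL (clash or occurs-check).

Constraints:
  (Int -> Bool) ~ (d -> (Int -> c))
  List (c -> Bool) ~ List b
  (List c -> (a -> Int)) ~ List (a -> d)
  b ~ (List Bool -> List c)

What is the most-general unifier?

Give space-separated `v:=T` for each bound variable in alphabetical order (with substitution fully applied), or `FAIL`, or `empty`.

step 1: unify (Int -> Bool) ~ (d -> (Int -> c))  [subst: {-} | 3 pending]
  -> decompose arrow: push Int~d, Bool~(Int -> c)
step 2: unify Int ~ d  [subst: {-} | 4 pending]
  bind d := Int
step 3: unify Bool ~ (Int -> c)  [subst: {d:=Int} | 3 pending]
  clash: Bool vs (Int -> c)

Answer: FAIL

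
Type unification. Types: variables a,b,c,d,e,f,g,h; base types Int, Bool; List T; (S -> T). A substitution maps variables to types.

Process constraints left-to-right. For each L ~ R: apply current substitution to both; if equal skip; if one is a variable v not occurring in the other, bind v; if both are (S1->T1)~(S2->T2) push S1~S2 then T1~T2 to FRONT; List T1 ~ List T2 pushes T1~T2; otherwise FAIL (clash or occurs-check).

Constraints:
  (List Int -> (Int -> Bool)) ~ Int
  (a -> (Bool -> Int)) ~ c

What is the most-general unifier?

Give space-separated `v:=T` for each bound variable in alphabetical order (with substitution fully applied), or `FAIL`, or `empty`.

step 1: unify (List Int -> (Int -> Bool)) ~ Int  [subst: {-} | 1 pending]
  clash: (List Int -> (Int -> Bool)) vs Int

Answer: FAIL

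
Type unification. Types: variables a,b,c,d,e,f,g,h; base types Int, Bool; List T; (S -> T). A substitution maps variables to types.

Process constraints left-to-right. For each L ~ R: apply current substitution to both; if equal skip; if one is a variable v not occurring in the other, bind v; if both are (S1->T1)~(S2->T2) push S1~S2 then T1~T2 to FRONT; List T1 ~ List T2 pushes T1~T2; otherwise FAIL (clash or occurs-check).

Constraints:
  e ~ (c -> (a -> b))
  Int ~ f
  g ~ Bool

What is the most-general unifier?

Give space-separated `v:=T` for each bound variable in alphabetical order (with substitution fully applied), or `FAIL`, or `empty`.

Answer: e:=(c -> (a -> b)) f:=Int g:=Bool

Derivation:
step 1: unify e ~ (c -> (a -> b))  [subst: {-} | 2 pending]
  bind e := (c -> (a -> b))
step 2: unify Int ~ f  [subst: {e:=(c -> (a -> b))} | 1 pending]
  bind f := Int
step 3: unify g ~ Bool  [subst: {e:=(c -> (a -> b)), f:=Int} | 0 pending]
  bind g := Bool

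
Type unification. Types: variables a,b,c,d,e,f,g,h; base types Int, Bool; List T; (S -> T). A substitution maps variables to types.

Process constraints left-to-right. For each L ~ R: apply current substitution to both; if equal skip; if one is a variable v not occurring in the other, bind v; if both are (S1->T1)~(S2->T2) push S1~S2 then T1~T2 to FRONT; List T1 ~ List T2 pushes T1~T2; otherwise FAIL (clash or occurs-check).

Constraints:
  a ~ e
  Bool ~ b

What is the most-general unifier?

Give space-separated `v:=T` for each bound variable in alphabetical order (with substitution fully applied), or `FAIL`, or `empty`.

Answer: a:=e b:=Bool

Derivation:
step 1: unify a ~ e  [subst: {-} | 1 pending]
  bind a := e
step 2: unify Bool ~ b  [subst: {a:=e} | 0 pending]
  bind b := Bool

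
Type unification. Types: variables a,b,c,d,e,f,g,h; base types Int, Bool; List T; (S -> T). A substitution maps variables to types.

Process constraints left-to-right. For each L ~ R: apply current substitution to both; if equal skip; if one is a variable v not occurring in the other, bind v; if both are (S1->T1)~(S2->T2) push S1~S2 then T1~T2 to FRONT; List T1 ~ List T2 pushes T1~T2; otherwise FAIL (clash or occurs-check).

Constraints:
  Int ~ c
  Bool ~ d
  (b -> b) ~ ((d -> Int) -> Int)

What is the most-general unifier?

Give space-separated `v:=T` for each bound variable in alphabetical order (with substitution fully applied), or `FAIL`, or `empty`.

step 1: unify Int ~ c  [subst: {-} | 2 pending]
  bind c := Int
step 2: unify Bool ~ d  [subst: {c:=Int} | 1 pending]
  bind d := Bool
step 3: unify (b -> b) ~ ((Bool -> Int) -> Int)  [subst: {c:=Int, d:=Bool} | 0 pending]
  -> decompose arrow: push b~(Bool -> Int), b~Int
step 4: unify b ~ (Bool -> Int)  [subst: {c:=Int, d:=Bool} | 1 pending]
  bind b := (Bool -> Int)
step 5: unify (Bool -> Int) ~ Int  [subst: {c:=Int, d:=Bool, b:=(Bool -> Int)} | 0 pending]
  clash: (Bool -> Int) vs Int

Answer: FAIL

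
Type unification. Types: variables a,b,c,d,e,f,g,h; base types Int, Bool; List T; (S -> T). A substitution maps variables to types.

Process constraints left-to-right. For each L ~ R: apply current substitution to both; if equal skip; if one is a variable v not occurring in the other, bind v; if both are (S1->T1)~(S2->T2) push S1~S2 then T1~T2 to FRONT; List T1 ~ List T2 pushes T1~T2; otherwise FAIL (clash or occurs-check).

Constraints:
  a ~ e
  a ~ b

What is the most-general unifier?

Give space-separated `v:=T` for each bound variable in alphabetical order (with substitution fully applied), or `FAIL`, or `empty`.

Answer: a:=b e:=b

Derivation:
step 1: unify a ~ e  [subst: {-} | 1 pending]
  bind a := e
step 2: unify e ~ b  [subst: {a:=e} | 0 pending]
  bind e := b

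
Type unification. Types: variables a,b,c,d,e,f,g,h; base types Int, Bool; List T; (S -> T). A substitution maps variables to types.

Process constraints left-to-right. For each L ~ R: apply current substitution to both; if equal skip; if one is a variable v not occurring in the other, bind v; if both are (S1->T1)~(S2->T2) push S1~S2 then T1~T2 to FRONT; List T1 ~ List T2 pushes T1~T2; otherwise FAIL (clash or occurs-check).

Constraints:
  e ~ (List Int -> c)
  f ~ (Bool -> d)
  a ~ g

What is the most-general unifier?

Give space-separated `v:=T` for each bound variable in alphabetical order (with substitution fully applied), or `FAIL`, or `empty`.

step 1: unify e ~ (List Int -> c)  [subst: {-} | 2 pending]
  bind e := (List Int -> c)
step 2: unify f ~ (Bool -> d)  [subst: {e:=(List Int -> c)} | 1 pending]
  bind f := (Bool -> d)
step 3: unify a ~ g  [subst: {e:=(List Int -> c), f:=(Bool -> d)} | 0 pending]
  bind a := g

Answer: a:=g e:=(List Int -> c) f:=(Bool -> d)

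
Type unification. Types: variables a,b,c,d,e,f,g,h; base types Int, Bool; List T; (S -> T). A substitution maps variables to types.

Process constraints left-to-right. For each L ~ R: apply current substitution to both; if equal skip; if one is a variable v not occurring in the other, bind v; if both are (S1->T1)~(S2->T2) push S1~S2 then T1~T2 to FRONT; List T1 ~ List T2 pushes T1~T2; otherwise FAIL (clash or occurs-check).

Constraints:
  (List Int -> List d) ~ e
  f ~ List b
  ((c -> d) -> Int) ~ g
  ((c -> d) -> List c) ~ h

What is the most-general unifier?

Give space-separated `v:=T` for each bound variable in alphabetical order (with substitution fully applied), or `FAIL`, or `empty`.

Answer: e:=(List Int -> List d) f:=List b g:=((c -> d) -> Int) h:=((c -> d) -> List c)

Derivation:
step 1: unify (List Int -> List d) ~ e  [subst: {-} | 3 pending]
  bind e := (List Int -> List d)
step 2: unify f ~ List b  [subst: {e:=(List Int -> List d)} | 2 pending]
  bind f := List b
step 3: unify ((c -> d) -> Int) ~ g  [subst: {e:=(List Int -> List d), f:=List b} | 1 pending]
  bind g := ((c -> d) -> Int)
step 4: unify ((c -> d) -> List c) ~ h  [subst: {e:=(List Int -> List d), f:=List b, g:=((c -> d) -> Int)} | 0 pending]
  bind h := ((c -> d) -> List c)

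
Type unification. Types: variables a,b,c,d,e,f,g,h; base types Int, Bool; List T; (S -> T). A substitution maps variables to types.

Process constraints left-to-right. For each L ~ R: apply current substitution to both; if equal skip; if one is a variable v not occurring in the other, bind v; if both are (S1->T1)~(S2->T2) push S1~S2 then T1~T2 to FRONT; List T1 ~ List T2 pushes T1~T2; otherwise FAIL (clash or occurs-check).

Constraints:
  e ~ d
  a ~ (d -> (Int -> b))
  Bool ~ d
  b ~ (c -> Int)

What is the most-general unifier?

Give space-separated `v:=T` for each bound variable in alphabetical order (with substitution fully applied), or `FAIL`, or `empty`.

step 1: unify e ~ d  [subst: {-} | 3 pending]
  bind e := d
step 2: unify a ~ (d -> (Int -> b))  [subst: {e:=d} | 2 pending]
  bind a := (d -> (Int -> b))
step 3: unify Bool ~ d  [subst: {e:=d, a:=(d -> (Int -> b))} | 1 pending]
  bind d := Bool
step 4: unify b ~ (c -> Int)  [subst: {e:=d, a:=(d -> (Int -> b)), d:=Bool} | 0 pending]
  bind b := (c -> Int)

Answer: a:=(Bool -> (Int -> (c -> Int))) b:=(c -> Int) d:=Bool e:=Bool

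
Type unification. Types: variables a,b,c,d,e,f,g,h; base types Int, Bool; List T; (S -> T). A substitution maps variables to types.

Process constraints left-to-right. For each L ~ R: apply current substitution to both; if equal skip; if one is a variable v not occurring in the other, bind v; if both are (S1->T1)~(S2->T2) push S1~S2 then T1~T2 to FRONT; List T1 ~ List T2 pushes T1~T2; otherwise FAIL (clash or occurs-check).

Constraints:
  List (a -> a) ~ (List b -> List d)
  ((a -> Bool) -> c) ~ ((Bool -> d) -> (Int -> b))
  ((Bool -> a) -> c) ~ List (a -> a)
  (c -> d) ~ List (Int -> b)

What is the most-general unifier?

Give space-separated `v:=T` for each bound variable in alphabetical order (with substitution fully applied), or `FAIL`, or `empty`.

step 1: unify List (a -> a) ~ (List b -> List d)  [subst: {-} | 3 pending]
  clash: List (a -> a) vs (List b -> List d)

Answer: FAIL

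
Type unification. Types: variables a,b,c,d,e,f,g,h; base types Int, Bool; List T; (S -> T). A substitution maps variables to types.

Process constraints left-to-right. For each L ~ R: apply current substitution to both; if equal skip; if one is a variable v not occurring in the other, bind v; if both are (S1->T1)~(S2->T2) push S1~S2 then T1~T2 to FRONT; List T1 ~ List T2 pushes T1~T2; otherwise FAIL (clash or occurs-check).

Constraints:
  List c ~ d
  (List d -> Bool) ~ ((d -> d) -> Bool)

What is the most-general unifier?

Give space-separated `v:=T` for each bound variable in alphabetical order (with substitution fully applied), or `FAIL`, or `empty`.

Answer: FAIL

Derivation:
step 1: unify List c ~ d  [subst: {-} | 1 pending]
  bind d := List c
step 2: unify (List List c -> Bool) ~ ((List c -> List c) -> Bool)  [subst: {d:=List c} | 0 pending]
  -> decompose arrow: push List List c~(List c -> List c), Bool~Bool
step 3: unify List List c ~ (List c -> List c)  [subst: {d:=List c} | 1 pending]
  clash: List List c vs (List c -> List c)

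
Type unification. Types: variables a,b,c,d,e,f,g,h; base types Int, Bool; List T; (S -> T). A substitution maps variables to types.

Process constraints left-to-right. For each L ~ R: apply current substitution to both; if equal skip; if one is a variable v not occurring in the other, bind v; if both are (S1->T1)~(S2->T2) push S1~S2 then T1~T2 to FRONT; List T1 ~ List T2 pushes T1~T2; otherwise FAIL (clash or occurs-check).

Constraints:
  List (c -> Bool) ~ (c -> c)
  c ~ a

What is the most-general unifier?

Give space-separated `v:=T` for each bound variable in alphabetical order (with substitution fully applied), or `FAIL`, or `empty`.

Answer: FAIL

Derivation:
step 1: unify List (c -> Bool) ~ (c -> c)  [subst: {-} | 1 pending]
  clash: List (c -> Bool) vs (c -> c)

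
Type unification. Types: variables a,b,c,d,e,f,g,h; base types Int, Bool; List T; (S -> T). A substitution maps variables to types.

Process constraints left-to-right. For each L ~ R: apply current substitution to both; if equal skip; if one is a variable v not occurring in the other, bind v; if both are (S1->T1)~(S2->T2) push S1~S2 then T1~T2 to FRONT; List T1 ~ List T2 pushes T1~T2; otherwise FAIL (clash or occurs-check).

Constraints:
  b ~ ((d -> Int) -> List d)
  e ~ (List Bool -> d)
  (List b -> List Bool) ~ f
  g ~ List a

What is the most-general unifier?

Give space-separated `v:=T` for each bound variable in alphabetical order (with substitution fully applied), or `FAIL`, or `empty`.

step 1: unify b ~ ((d -> Int) -> List d)  [subst: {-} | 3 pending]
  bind b := ((d -> Int) -> List d)
step 2: unify e ~ (List Bool -> d)  [subst: {b:=((d -> Int) -> List d)} | 2 pending]
  bind e := (List Bool -> d)
step 3: unify (List ((d -> Int) -> List d) -> List Bool) ~ f  [subst: {b:=((d -> Int) -> List d), e:=(List Bool -> d)} | 1 pending]
  bind f := (List ((d -> Int) -> List d) -> List Bool)
step 4: unify g ~ List a  [subst: {b:=((d -> Int) -> List d), e:=(List Bool -> d), f:=(List ((d -> Int) -> List d) -> List Bool)} | 0 pending]
  bind g := List a

Answer: b:=((d -> Int) -> List d) e:=(List Bool -> d) f:=(List ((d -> Int) -> List d) -> List Bool) g:=List a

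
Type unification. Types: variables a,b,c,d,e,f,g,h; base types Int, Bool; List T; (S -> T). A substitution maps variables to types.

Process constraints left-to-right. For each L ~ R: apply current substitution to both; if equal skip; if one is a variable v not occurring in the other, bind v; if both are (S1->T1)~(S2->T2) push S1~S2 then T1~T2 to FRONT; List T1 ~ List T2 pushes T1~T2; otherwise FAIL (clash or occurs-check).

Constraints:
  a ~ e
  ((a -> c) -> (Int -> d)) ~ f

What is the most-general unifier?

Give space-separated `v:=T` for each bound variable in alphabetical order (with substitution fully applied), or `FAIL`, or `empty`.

step 1: unify a ~ e  [subst: {-} | 1 pending]
  bind a := e
step 2: unify ((e -> c) -> (Int -> d)) ~ f  [subst: {a:=e} | 0 pending]
  bind f := ((e -> c) -> (Int -> d))

Answer: a:=e f:=((e -> c) -> (Int -> d))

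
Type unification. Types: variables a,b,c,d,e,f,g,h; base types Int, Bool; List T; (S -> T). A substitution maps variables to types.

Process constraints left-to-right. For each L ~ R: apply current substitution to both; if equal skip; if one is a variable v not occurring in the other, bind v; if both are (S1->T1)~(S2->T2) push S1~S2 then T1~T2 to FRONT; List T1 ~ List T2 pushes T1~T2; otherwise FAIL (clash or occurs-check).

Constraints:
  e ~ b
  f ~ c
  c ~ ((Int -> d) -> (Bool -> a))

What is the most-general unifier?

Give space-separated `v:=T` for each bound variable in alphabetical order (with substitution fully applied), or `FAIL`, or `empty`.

step 1: unify e ~ b  [subst: {-} | 2 pending]
  bind e := b
step 2: unify f ~ c  [subst: {e:=b} | 1 pending]
  bind f := c
step 3: unify c ~ ((Int -> d) -> (Bool -> a))  [subst: {e:=b, f:=c} | 0 pending]
  bind c := ((Int -> d) -> (Bool -> a))

Answer: c:=((Int -> d) -> (Bool -> a)) e:=b f:=((Int -> d) -> (Bool -> a))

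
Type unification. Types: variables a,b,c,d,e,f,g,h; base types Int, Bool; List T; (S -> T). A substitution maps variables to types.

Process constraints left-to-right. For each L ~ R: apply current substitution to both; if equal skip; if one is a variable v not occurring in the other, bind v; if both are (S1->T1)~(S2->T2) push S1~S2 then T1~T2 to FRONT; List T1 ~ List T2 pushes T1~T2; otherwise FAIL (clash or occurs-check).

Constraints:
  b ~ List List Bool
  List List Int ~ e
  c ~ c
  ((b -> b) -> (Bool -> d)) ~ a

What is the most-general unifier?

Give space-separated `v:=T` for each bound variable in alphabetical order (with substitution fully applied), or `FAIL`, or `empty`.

Answer: a:=((List List Bool -> List List Bool) -> (Bool -> d)) b:=List List Bool e:=List List Int

Derivation:
step 1: unify b ~ List List Bool  [subst: {-} | 3 pending]
  bind b := List List Bool
step 2: unify List List Int ~ e  [subst: {b:=List List Bool} | 2 pending]
  bind e := List List Int
step 3: unify c ~ c  [subst: {b:=List List Bool, e:=List List Int} | 1 pending]
  -> identical, skip
step 4: unify ((List List Bool -> List List Bool) -> (Bool -> d)) ~ a  [subst: {b:=List List Bool, e:=List List Int} | 0 pending]
  bind a := ((List List Bool -> List List Bool) -> (Bool -> d))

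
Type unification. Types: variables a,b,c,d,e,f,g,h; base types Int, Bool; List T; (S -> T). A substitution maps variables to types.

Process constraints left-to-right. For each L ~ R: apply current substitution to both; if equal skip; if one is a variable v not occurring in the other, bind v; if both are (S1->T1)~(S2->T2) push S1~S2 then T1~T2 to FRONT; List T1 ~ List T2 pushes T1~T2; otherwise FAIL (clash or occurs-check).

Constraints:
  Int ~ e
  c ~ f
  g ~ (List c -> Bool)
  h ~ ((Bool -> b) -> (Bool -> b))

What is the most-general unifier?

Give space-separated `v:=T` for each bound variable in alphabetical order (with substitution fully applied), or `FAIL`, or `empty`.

step 1: unify Int ~ e  [subst: {-} | 3 pending]
  bind e := Int
step 2: unify c ~ f  [subst: {e:=Int} | 2 pending]
  bind c := f
step 3: unify g ~ (List f -> Bool)  [subst: {e:=Int, c:=f} | 1 pending]
  bind g := (List f -> Bool)
step 4: unify h ~ ((Bool -> b) -> (Bool -> b))  [subst: {e:=Int, c:=f, g:=(List f -> Bool)} | 0 pending]
  bind h := ((Bool -> b) -> (Bool -> b))

Answer: c:=f e:=Int g:=(List f -> Bool) h:=((Bool -> b) -> (Bool -> b))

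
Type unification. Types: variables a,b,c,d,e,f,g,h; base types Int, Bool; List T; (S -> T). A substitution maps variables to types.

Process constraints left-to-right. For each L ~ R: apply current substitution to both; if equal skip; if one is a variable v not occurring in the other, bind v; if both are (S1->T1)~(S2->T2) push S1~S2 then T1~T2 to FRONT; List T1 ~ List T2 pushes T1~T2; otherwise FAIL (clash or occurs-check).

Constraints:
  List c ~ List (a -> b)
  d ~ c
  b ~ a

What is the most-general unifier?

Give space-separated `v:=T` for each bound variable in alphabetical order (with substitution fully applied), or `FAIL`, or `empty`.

step 1: unify List c ~ List (a -> b)  [subst: {-} | 2 pending]
  -> decompose List: push c~(a -> b)
step 2: unify c ~ (a -> b)  [subst: {-} | 2 pending]
  bind c := (a -> b)
step 3: unify d ~ (a -> b)  [subst: {c:=(a -> b)} | 1 pending]
  bind d := (a -> b)
step 4: unify b ~ a  [subst: {c:=(a -> b), d:=(a -> b)} | 0 pending]
  bind b := a

Answer: b:=a c:=(a -> a) d:=(a -> a)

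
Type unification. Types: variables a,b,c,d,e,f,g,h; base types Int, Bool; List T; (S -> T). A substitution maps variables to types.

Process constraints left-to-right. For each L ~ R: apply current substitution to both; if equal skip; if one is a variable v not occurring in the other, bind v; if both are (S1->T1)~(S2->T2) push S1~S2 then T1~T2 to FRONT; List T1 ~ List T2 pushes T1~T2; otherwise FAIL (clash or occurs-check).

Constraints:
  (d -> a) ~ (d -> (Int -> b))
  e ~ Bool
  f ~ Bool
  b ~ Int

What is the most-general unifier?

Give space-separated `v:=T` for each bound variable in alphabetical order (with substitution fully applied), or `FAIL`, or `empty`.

step 1: unify (d -> a) ~ (d -> (Int -> b))  [subst: {-} | 3 pending]
  -> decompose arrow: push d~d, a~(Int -> b)
step 2: unify d ~ d  [subst: {-} | 4 pending]
  -> identical, skip
step 3: unify a ~ (Int -> b)  [subst: {-} | 3 pending]
  bind a := (Int -> b)
step 4: unify e ~ Bool  [subst: {a:=(Int -> b)} | 2 pending]
  bind e := Bool
step 5: unify f ~ Bool  [subst: {a:=(Int -> b), e:=Bool} | 1 pending]
  bind f := Bool
step 6: unify b ~ Int  [subst: {a:=(Int -> b), e:=Bool, f:=Bool} | 0 pending]
  bind b := Int

Answer: a:=(Int -> Int) b:=Int e:=Bool f:=Bool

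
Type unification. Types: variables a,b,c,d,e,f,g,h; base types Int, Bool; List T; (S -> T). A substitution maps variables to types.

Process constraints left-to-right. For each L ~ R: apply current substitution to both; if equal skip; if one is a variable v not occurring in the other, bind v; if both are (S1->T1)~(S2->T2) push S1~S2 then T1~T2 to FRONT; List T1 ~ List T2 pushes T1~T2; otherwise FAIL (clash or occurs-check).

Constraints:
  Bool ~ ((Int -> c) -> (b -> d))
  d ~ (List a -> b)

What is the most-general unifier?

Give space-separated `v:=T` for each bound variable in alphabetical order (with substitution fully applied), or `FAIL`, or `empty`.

step 1: unify Bool ~ ((Int -> c) -> (b -> d))  [subst: {-} | 1 pending]
  clash: Bool vs ((Int -> c) -> (b -> d))

Answer: FAIL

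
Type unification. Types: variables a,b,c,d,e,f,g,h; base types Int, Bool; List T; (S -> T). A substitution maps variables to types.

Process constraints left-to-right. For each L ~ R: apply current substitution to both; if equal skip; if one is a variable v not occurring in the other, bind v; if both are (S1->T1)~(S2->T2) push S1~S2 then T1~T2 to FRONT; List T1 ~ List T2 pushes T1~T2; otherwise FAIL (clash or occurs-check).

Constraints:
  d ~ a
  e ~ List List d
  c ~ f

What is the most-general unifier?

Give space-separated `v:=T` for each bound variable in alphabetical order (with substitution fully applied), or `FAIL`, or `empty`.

step 1: unify d ~ a  [subst: {-} | 2 pending]
  bind d := a
step 2: unify e ~ List List a  [subst: {d:=a} | 1 pending]
  bind e := List List a
step 3: unify c ~ f  [subst: {d:=a, e:=List List a} | 0 pending]
  bind c := f

Answer: c:=f d:=a e:=List List a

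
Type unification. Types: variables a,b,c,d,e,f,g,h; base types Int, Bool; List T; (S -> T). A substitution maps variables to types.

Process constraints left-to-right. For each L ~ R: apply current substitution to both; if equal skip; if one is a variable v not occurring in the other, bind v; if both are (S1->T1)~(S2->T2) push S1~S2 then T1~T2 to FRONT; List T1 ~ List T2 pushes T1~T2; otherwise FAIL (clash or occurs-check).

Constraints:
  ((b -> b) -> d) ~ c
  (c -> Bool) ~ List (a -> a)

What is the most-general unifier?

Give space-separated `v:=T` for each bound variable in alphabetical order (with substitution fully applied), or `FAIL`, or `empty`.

Answer: FAIL

Derivation:
step 1: unify ((b -> b) -> d) ~ c  [subst: {-} | 1 pending]
  bind c := ((b -> b) -> d)
step 2: unify (((b -> b) -> d) -> Bool) ~ List (a -> a)  [subst: {c:=((b -> b) -> d)} | 0 pending]
  clash: (((b -> b) -> d) -> Bool) vs List (a -> a)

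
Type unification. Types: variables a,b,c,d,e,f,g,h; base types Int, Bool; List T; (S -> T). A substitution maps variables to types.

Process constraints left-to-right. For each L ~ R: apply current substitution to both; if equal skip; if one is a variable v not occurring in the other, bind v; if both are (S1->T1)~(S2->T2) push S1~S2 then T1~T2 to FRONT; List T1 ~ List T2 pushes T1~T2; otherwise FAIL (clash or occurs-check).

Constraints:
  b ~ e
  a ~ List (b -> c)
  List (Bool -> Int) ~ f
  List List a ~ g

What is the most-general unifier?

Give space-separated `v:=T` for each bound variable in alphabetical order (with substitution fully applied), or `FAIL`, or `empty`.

step 1: unify b ~ e  [subst: {-} | 3 pending]
  bind b := e
step 2: unify a ~ List (e -> c)  [subst: {b:=e} | 2 pending]
  bind a := List (e -> c)
step 3: unify List (Bool -> Int) ~ f  [subst: {b:=e, a:=List (e -> c)} | 1 pending]
  bind f := List (Bool -> Int)
step 4: unify List List List (e -> c) ~ g  [subst: {b:=e, a:=List (e -> c), f:=List (Bool -> Int)} | 0 pending]
  bind g := List List List (e -> c)

Answer: a:=List (e -> c) b:=e f:=List (Bool -> Int) g:=List List List (e -> c)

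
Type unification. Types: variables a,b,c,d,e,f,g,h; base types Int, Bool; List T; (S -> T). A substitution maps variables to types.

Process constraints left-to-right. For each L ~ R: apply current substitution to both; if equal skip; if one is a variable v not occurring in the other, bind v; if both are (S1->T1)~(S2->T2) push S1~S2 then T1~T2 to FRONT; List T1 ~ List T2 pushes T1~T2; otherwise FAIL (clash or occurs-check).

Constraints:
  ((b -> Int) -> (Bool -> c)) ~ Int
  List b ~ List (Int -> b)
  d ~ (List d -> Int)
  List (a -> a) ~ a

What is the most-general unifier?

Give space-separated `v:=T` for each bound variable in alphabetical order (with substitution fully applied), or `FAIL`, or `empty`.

step 1: unify ((b -> Int) -> (Bool -> c)) ~ Int  [subst: {-} | 3 pending]
  clash: ((b -> Int) -> (Bool -> c)) vs Int

Answer: FAIL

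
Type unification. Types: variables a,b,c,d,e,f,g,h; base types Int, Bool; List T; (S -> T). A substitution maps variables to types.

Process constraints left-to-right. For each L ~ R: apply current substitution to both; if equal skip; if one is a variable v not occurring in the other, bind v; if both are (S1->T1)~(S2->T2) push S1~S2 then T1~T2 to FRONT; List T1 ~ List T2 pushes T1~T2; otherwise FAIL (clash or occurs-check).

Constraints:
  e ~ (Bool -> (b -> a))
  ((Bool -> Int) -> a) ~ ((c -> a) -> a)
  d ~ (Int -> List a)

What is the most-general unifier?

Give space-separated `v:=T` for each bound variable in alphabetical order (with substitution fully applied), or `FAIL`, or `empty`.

step 1: unify e ~ (Bool -> (b -> a))  [subst: {-} | 2 pending]
  bind e := (Bool -> (b -> a))
step 2: unify ((Bool -> Int) -> a) ~ ((c -> a) -> a)  [subst: {e:=(Bool -> (b -> a))} | 1 pending]
  -> decompose arrow: push (Bool -> Int)~(c -> a), a~a
step 3: unify (Bool -> Int) ~ (c -> a)  [subst: {e:=(Bool -> (b -> a))} | 2 pending]
  -> decompose arrow: push Bool~c, Int~a
step 4: unify Bool ~ c  [subst: {e:=(Bool -> (b -> a))} | 3 pending]
  bind c := Bool
step 5: unify Int ~ a  [subst: {e:=(Bool -> (b -> a)), c:=Bool} | 2 pending]
  bind a := Int
step 6: unify Int ~ Int  [subst: {e:=(Bool -> (b -> a)), c:=Bool, a:=Int} | 1 pending]
  -> identical, skip
step 7: unify d ~ (Int -> List Int)  [subst: {e:=(Bool -> (b -> a)), c:=Bool, a:=Int} | 0 pending]
  bind d := (Int -> List Int)

Answer: a:=Int c:=Bool d:=(Int -> List Int) e:=(Bool -> (b -> Int))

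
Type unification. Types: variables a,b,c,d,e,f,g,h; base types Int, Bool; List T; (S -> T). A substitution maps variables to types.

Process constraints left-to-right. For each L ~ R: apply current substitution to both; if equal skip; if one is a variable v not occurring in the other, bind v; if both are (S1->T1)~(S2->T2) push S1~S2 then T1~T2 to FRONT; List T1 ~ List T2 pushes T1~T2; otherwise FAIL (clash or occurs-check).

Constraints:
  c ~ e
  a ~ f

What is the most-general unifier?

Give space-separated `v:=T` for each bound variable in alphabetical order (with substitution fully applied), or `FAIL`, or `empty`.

Answer: a:=f c:=e

Derivation:
step 1: unify c ~ e  [subst: {-} | 1 pending]
  bind c := e
step 2: unify a ~ f  [subst: {c:=e} | 0 pending]
  bind a := f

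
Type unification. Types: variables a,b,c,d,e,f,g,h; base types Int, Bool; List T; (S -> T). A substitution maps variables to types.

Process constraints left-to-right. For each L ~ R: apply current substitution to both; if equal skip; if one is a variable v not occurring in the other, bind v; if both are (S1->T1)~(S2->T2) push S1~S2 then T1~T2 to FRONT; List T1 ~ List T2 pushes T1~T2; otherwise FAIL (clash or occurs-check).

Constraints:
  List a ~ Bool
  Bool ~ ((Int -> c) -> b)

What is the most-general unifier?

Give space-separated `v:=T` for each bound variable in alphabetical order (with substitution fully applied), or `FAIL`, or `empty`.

Answer: FAIL

Derivation:
step 1: unify List a ~ Bool  [subst: {-} | 1 pending]
  clash: List a vs Bool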